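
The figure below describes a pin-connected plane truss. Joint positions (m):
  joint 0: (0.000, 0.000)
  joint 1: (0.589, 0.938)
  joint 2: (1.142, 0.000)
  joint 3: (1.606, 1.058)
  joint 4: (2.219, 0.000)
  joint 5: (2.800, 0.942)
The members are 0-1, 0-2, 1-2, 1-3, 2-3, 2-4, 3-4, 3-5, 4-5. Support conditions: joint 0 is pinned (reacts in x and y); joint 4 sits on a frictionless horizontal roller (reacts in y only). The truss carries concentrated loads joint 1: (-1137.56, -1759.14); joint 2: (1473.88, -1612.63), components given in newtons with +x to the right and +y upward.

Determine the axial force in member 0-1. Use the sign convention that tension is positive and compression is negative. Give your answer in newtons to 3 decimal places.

-3017.852

N=6 nodes, M=9 members, R=3 reactions → 2N=12, M+R=12
member 0 (0-1): L=1.1076, (cx,cy)=(0.5318,0.8469)
member 1 (0-2): L=1.1420, (cx,cy)=(1.0000,0.0000)
member 2 (1-2): L=1.0889, (cx,cy)=(0.5079,-0.8614)
member 3 (1-3): L=1.0241, (cx,cy)=(0.9931,0.1172)
member 4 (2-3): L=1.1553, (cx,cy)=(0.4016,0.9158)
member 5 (2-4): L=1.0770, (cx,cy)=(1.0000,0.0000)
member 6 (3-4): L=1.2228, (cx,cy)=(0.5013,-0.8653)
member 7 (3-5): L=1.1996, (cx,cy)=(0.9953,-0.0967)
member 8 (4-5): L=1.1068, (cx,cy)=(0.5250,0.8511)
solve A·x = −loads:
  F[0-1] = -3017.8522 N (compression)
  F[0-2] = +1941.1631 N (tension)
  F[1-2] = +804.7683 N (tension)
  F[1-3] = -882.0719 N (compression)
  F[2-3] = +1003.9011 N (tension)
  F[2-4] = +472.7920 N (tension)
  F[3-4] = -943.0823 N (compression)
  F[3-5] = +0.0000 N (tension)
  F[4-5] = -0.0000 N (compression)
  Rx@0 = -336.3200 N
  Ry@0 = +2555.7602 N
  Ry@4 = +816.0098 N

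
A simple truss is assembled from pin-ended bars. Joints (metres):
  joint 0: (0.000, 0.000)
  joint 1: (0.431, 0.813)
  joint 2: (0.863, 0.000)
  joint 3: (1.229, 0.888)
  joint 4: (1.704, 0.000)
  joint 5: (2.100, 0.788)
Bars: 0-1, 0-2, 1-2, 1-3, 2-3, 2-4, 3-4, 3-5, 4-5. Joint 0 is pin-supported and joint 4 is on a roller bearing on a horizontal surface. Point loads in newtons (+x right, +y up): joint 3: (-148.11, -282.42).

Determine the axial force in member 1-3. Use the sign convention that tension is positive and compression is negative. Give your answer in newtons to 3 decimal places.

N=6 nodes, M=9 members, R=3 reactions → 2N=12, M+R=12
member 0 (0-1): L=0.9202, (cx,cy)=(0.4684,0.8835)
member 1 (0-2): L=0.8630, (cx,cy)=(1.0000,0.0000)
member 2 (1-2): L=0.9206, (cx,cy)=(0.4692,-0.8831)
member 3 (1-3): L=0.8015, (cx,cy)=(0.9956,0.0936)
member 4 (2-3): L=0.9605, (cx,cy)=(0.3811,0.9245)
member 5 (2-4): L=0.8410, (cx,cy)=(1.0000,0.0000)
member 6 (3-4): L=1.0071, (cx,cy)=(0.4717,-0.8818)
member 7 (3-5): L=0.8767, (cx,cy)=(0.9935,-0.1141)
member 8 (4-5): L=0.8819, (cx,cy)=(0.4490,0.8935)
solve A·x = −loads:
  F[0-1] = -176.4643 N (compression)
  F[0-2] = -65.4564 N (compression)
  F[1-2] = +159.7780 N (tension)
  F[1-3] = -158.3216 N (compression)
  F[2-3] = -152.6104 N (compression)
  F[2-4] = +67.6713 N (tension)
  F[3-4] = -143.4716 N (compression)
  F[3-5] = -0.0000 N (tension)
  F[4-5] = +0.0000 N (tension)
  Rx@0 = +148.1100 N
  Ry@0 = +155.9103 N
  Ry@4 = +126.5097 N

-158.322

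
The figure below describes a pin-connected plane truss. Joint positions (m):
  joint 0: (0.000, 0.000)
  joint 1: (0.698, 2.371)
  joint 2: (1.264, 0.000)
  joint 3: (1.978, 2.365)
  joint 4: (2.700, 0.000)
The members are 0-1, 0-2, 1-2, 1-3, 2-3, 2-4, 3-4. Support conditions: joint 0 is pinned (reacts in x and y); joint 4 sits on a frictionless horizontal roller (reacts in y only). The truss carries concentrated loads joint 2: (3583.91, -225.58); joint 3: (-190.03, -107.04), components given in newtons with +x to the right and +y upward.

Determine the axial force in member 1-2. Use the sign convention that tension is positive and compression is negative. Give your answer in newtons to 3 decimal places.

N=5 nodes, M=7 members, R=3 reactions → 2N=10, M+R=10
member 0 (0-1): L=2.4716, (cx,cy)=(0.2824,0.9593)
member 1 (0-2): L=1.2640, (cx,cy)=(1.0000,0.0000)
member 2 (1-2): L=2.4376, (cx,cy)=(0.2322,-0.9727)
member 3 (1-3): L=1.2800, (cx,cy)=(1.0000,-0.0047)
member 4 (2-3): L=2.4704, (cx,cy)=(0.2890,0.9573)
member 5 (2-4): L=1.4360, (cx,cy)=(1.0000,0.0000)
member 6 (3-4): L=2.4728, (cx,cy)=(0.2920,-0.9564)
solve A·x = −loads:
  F[0-1] = -328.4191 N (compression)
  F[0-2] = +3486.6279 N (tension)
  F[1-2] = +324.7134 N (tension)
  F[1-3] = -168.1461 N (compression)
  F[2-3] = -94.2825 N (compression)
  F[2-4] = +5.3637 N (tension)
  F[3-4] = -18.3699 N (compression)
  Rx@0 = -3393.8800 N
  Ry@0 = +315.0506 N
  Ry@4 = +17.5694 N

324.713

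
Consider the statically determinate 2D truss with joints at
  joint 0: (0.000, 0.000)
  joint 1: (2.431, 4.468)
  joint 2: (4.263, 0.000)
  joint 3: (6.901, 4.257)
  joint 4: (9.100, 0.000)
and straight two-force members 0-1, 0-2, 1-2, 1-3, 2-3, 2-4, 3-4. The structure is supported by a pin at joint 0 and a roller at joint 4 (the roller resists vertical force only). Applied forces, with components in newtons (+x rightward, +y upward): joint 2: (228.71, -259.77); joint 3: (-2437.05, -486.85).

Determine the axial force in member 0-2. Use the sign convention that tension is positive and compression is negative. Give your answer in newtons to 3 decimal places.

N=5 nodes, M=7 members, R=3 reactions → 2N=10, M+R=10
member 0 (0-1): L=5.0865, (cx,cy)=(0.4779,0.8784)
member 1 (0-2): L=4.2630, (cx,cy)=(1.0000,0.0000)
member 2 (1-2): L=4.8290, (cx,cy)=(0.3794,-0.9252)
member 3 (1-3): L=4.4750, (cx,cy)=(0.9989,-0.0472)
member 4 (2-3): L=5.0081, (cx,cy)=(0.5267,0.8500)
member 5 (2-4): L=4.8370, (cx,cy)=(1.0000,0.0000)
member 6 (3-4): L=4.7914, (cx,cy)=(0.4589,-0.8885)
solve A·x = −loads:
  F[0-1] = -1589.0073 N (compression)
  F[0-2] = -1448.9074 N (compression)
  F[1-2] = +1577.8395 N (tension)
  F[1-3] = -1359.5369 N (compression)
  F[2-3] = -1411.8629 N (compression)
  F[2-4] = -335.3315 N (compression)
  F[3-4] = +730.6559 N (tension)
  Rx@0 = +2208.3400 N
  Ry@0 = +1395.7816 N
  Ry@4 = -649.1616 N

-1448.907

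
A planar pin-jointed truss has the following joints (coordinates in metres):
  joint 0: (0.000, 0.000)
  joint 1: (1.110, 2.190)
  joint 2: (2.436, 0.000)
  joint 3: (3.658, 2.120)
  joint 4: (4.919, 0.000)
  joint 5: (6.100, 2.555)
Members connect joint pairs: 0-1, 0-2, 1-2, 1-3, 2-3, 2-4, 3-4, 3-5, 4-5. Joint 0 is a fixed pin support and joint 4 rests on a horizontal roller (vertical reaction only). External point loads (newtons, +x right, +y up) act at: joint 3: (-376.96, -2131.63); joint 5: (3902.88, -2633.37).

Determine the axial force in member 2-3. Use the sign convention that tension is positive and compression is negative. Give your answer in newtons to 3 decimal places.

N=6 nodes, M=9 members, R=3 reactions → 2N=12, M+R=12
member 0 (0-1): L=2.4552, (cx,cy)=(0.4521,0.8920)
member 1 (0-2): L=2.4360, (cx,cy)=(1.0000,0.0000)
member 2 (1-2): L=2.5602, (cx,cy)=(0.5179,-0.8554)
member 3 (1-3): L=2.5490, (cx,cy)=(0.9996,-0.0275)
member 4 (2-3): L=2.4470, (cx,cy)=(0.4994,0.8664)
member 5 (2-4): L=2.4830, (cx,cy)=(1.0000,0.0000)
member 6 (3-4): L=2.4667, (cx,cy)=(0.5112,-0.8595)
member 7 (3-5): L=2.4804, (cx,cy)=(0.9845,0.1754)
member 8 (4-5): L=2.8147, (cx,cy)=(0.4196,0.9077)
solve A·x = −loads:
  F[0-1] = +2186.7823 N (tension)
  F[0-2] = +2537.2879 N (tension)
  F[1-2] = -2351.0822 N (compression)
  F[1-3] = +2207.1796 N (tension)
  F[2-3] = +2321.3457 N (tension)
  F[2-4] = +160.3109 N (tension)
  F[3-4] = -3593.3052 N (compression)
  F[3-5] = +5667.3446 N (tension)
  F[4-5] = -3996.0157 N (compression)
  Rx@0 = -3525.9200 N
  Ry@0 = -1950.5444 N
  Ry@4 = +6715.5444 N

2321.346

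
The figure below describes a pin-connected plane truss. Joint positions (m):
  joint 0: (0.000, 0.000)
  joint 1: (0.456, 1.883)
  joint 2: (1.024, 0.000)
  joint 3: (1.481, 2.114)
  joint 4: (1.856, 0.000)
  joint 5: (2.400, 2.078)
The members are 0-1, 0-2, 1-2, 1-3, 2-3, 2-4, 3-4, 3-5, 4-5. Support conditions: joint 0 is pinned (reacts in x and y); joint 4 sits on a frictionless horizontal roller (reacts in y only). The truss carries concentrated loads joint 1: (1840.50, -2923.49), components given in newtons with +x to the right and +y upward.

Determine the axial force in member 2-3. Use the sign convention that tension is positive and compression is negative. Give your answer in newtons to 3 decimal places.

N=6 nodes, M=9 members, R=3 reactions → 2N=12, M+R=12
member 0 (0-1): L=1.9374, (cx,cy)=(0.2354,0.9719)
member 1 (0-2): L=1.0240, (cx,cy)=(1.0000,0.0000)
member 2 (1-2): L=1.9668, (cx,cy)=(0.2888,-0.9574)
member 3 (1-3): L=1.0507, (cx,cy)=(0.9755,0.2199)
member 4 (2-3): L=2.1628, (cx,cy)=(0.2113,0.9774)
member 5 (2-4): L=0.8320, (cx,cy)=(1.0000,0.0000)
member 6 (3-4): L=2.1470, (cx,cy)=(0.1747,-0.9846)
member 7 (3-5): L=0.9197, (cx,cy)=(0.9992,-0.0391)
member 8 (4-5): L=2.1480, (cx,cy)=(0.2533,0.9674)
solve A·x = −loads:
  F[0-1] = -347.7124 N (compression)
  F[0-2] = +1922.3389 N (tension)
  F[1-2] = -2952.4179 N (compression)
  F[1-3] = -1096.5280 N (compression)
  F[2-3] = +2891.9134 N (tension)
  F[2-4] = +458.6470 N (tension)
  F[3-4] = -2625.9101 N (compression)
  F[3-5] = -0.0000 N (compression)
  F[4-5] = +0.0000 N (tension)
  Rx@0 = -1840.5000 N
  Ry@0 = +337.9442 N
  Ry@4 = +2585.5458 N

2891.913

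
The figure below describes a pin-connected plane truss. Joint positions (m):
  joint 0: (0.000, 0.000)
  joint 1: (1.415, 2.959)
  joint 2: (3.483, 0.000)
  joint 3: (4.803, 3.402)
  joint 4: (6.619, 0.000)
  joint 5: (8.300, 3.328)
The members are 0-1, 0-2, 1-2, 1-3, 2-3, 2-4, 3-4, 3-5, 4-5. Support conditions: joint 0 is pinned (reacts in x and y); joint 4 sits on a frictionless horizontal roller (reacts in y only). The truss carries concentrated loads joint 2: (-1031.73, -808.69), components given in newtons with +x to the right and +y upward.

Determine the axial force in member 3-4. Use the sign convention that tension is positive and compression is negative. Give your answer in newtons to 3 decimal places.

-482.376

N=6 nodes, M=9 members, R=3 reactions → 2N=12, M+R=12
member 0 (0-1): L=3.2799, (cx,cy)=(0.4314,0.9022)
member 1 (0-2): L=3.4830, (cx,cy)=(1.0000,0.0000)
member 2 (1-2): L=3.6100, (cx,cy)=(0.5728,-0.8197)
member 3 (1-3): L=3.4168, (cx,cy)=(0.9916,0.1297)
member 4 (2-3): L=3.6491, (cx,cy)=(0.3617,0.9323)
member 5 (2-4): L=3.1360, (cx,cy)=(1.0000,0.0000)
member 6 (3-4): L=3.8564, (cx,cy)=(0.4709,-0.8822)
member 7 (3-5): L=3.4978, (cx,cy)=(0.9998,-0.0212)
member 8 (4-5): L=3.7285, (cx,cy)=(0.4509,0.8926)
solve A·x = −loads:
  F[0-1] = -424.7023 N (compression)
  F[0-2] = -848.5082 N (compression)
  F[1-2] = +401.5251 N (tension)
  F[1-3] = -416.7525 N (compression)
  F[2-3] = +514.4103 N (tension)
  F[2-4] = +227.1563 N (tension)
  F[3-4] = -482.3760 N (compression)
  F[3-5] = +0.0000 N (tension)
  F[4-5] = -0.0000 N (compression)
  Rx@0 = +1031.7300 N
  Ry@0 = +383.1473 N
  Ry@4 = +425.5427 N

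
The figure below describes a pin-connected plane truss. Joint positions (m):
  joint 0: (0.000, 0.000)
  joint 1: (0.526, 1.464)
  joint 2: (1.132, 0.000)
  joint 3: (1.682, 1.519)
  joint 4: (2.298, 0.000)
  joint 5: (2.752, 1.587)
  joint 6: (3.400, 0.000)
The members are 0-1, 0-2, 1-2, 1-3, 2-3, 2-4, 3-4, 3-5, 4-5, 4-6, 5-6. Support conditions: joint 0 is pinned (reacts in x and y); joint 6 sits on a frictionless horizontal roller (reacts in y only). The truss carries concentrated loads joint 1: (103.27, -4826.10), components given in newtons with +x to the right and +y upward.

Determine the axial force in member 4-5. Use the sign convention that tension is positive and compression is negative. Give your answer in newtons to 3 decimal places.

859.811

N=7 nodes, M=11 members, R=3 reactions → 2N=14, M+R=14
member 0 (0-1): L=1.5556, (cx,cy)=(0.3381,0.9411)
member 1 (0-2): L=1.1320, (cx,cy)=(1.0000,0.0000)
member 2 (1-2): L=1.5845, (cx,cy)=(0.3825,-0.9240)
member 3 (1-3): L=1.1573, (cx,cy)=(0.9989,0.0475)
member 4 (2-3): L=1.6155, (cx,cy)=(0.3405,0.9403)
member 5 (2-4): L=1.1660, (cx,cy)=(1.0000,0.0000)
member 6 (3-4): L=1.6392, (cx,cy)=(0.3758,-0.9267)
member 7 (3-5): L=1.0722, (cx,cy)=(0.9980,0.0634)
member 8 (4-5): L=1.6507, (cx,cy)=(0.2750,0.9614)
member 9 (4-6): L=1.1020, (cx,cy)=(1.0000,0.0000)
member 10 (5-6): L=1.7142, (cx,cy)=(0.3780,-0.9258)
solve A·x = −loads:
  F[0-1] = -4287.5421 N (compression)
  F[0-2] = +1553.0062 N (tension)
  F[1-2] = -918.0763 N (compression)
  F[1-3] = -1203.2352 N (compression)
  F[2-3] = +902.1690 N (tension)
  F[2-4] = +894.7318 N (tension)
  F[3-4] = -892.0371 N (compression)
  F[3-5] = -560.6292 N (compression)
  F[4-5] = +859.8107 N (tension)
  F[4-6] = +323.0171 N (tension)
  F[5-6] = -854.4987 N (compression)
  Rx@0 = -103.2700 N
  Ry@0 = +4035.0071 N
  Ry@6 = +791.0929 N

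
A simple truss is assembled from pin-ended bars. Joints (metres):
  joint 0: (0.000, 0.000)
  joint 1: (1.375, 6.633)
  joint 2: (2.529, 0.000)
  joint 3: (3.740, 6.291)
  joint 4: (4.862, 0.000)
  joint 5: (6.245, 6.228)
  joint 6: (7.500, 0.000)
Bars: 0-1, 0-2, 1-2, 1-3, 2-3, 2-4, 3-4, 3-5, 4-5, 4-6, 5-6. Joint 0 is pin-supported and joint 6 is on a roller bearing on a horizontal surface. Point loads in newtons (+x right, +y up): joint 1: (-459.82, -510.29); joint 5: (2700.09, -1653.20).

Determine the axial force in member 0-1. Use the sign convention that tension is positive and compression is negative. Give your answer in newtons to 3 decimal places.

N=7 nodes, M=11 members, R=3 reactions → 2N=14, M+R=14
member 0 (0-1): L=6.7740, (cx,cy)=(0.2030,0.9792)
member 1 (0-2): L=2.5290, (cx,cy)=(1.0000,0.0000)
member 2 (1-2): L=6.7326, (cx,cy)=(0.1714,-0.9852)
member 3 (1-3): L=2.3896, (cx,cy)=(0.9897,-0.1431)
member 4 (2-3): L=6.4065, (cx,cy)=(0.1890,0.9820)
member 5 (2-4): L=2.3330, (cx,cy)=(1.0000,0.0000)
member 6 (3-4): L=6.3903, (cx,cy)=(0.1756,-0.9845)
member 7 (3-5): L=2.5058, (cx,cy)=(0.9997,-0.0251)
member 8 (4-5): L=6.3797, (cx,cy)=(0.2168,0.9762)
member 9 (4-6): L=2.6380, (cx,cy)=(1.0000,0.0000)
member 10 (5-6): L=6.3532, (cx,cy)=(0.1975,-0.9803)
solve A·x = −loads:
  F[0-1] = +1166.3990 N (tension)
  F[0-2] = +2003.5126 N (tension)
  F[1-2] = -1825.3985 N (compression)
  F[1-3] = +1019.9579 N (tension)
  F[2-3] = +1831.4008 N (tension)
  F[2-4] = +1344.4483 N (tension)
  F[3-4] = -1720.8331 N (compression)
  F[3-5] = +1658.3087 N (tension)
  F[4-5] = +1735.3670 N (tension)
  F[4-6] = +666.1107 N (tension)
  F[5-6] = -3372.0536 N (compression)
  Rx@0 = -2240.2700 N
  Ry@0 = -1142.1176 N
  Ry@6 = +3305.6076 N

1166.399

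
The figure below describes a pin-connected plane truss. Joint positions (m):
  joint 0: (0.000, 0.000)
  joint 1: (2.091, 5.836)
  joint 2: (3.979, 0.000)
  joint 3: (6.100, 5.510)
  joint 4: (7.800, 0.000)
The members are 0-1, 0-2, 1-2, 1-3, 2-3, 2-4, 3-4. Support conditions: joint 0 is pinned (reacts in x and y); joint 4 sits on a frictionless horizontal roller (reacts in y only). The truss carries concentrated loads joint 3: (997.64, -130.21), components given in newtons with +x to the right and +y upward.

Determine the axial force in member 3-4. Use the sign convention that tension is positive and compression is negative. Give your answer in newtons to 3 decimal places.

-844.091

N=5 nodes, M=7 members, R=3 reactions → 2N=10, M+R=10
member 0 (0-1): L=6.1993, (cx,cy)=(0.3373,0.9414)
member 1 (0-2): L=3.9790, (cx,cy)=(1.0000,0.0000)
member 2 (1-2): L=6.1338, (cx,cy)=(0.3078,-0.9515)
member 3 (1-3): L=4.0222, (cx,cy)=(0.9967,-0.0810)
member 4 (2-3): L=5.9041, (cx,cy)=(0.3592,0.9332)
member 5 (2-4): L=3.8210, (cx,cy)=(1.0000,0.0000)
member 6 (3-4): L=5.7663, (cx,cy)=(0.2948,-0.9556)
solve A·x = −loads:
  F[0-1] = +718.4674 N (tension)
  F[0-2] = +755.3033 N (tension)
  F[1-2] = -751.3544 N (compression)
  F[1-3] = +475.1691 N (tension)
  F[2-3] = +766.0112 N (tension)
  F[2-4] = +248.8522 N (tension)
  F[3-4] = -844.0907 N (compression)
  Rx@0 = -997.6400 N
  Ry@0 = -676.3640 N
  Ry@4 = +806.5740 N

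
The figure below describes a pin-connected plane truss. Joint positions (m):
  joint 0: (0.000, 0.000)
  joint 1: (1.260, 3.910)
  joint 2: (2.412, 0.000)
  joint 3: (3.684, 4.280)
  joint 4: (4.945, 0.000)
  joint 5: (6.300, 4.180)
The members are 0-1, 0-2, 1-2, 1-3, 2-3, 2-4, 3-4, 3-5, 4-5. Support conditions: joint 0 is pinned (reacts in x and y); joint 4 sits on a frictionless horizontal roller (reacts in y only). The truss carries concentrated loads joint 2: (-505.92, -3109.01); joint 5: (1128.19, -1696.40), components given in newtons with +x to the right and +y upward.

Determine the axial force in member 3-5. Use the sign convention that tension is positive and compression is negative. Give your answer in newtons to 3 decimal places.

1658.770

N=6 nodes, M=9 members, R=3 reactions → 2N=12, M+R=12
member 0 (0-1): L=4.1080, (cx,cy)=(0.3067,0.9518)
member 1 (0-2): L=2.4120, (cx,cy)=(1.0000,0.0000)
member 2 (1-2): L=4.0762, (cx,cy)=(0.2826,-0.9592)
member 3 (1-3): L=2.4521, (cx,cy)=(0.9886,0.1509)
member 4 (2-3): L=4.4650, (cx,cy)=(0.2849,0.9586)
member 5 (2-4): L=2.5330, (cx,cy)=(1.0000,0.0000)
member 6 (3-4): L=4.4619, (cx,cy)=(0.2826,-0.9592)
member 7 (3-5): L=2.6179, (cx,cy)=(0.9993,-0.0382)
member 8 (4-5): L=4.3941, (cx,cy)=(0.3084,0.9513)
solve A·x = −loads:
  F[0-1] = -182.8616 N (compression)
  F[0-2] = +678.3570 N (tension)
  F[1-2] = +165.0951 N (tension)
  F[1-3] = -103.9359 N (compression)
  F[2-3] = +3078.1973 N (tension)
  F[2-4] = +354.0150 N (tension)
  F[3-4] = -3125.7510 N (compression)
  F[3-5] = +1658.7705 N (tension)
  F[4-5] = -1716.6958 N (compression)
  Rx@0 = -622.2700 N
  Ry@0 = +174.0478 N
  Ry@4 = +4631.3622 N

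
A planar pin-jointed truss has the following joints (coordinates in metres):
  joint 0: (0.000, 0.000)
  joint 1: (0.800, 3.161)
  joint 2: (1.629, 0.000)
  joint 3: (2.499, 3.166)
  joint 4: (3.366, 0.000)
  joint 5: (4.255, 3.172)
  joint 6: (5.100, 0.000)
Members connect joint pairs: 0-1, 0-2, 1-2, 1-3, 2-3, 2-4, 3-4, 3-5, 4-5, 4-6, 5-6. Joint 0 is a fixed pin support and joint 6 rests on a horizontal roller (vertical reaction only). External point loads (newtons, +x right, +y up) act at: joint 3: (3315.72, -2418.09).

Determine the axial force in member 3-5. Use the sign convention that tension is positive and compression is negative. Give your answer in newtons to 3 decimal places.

-1774.638

N=7 nodes, M=11 members, R=3 reactions → 2N=14, M+R=14
member 0 (0-1): L=3.2607, (cx,cy)=(0.2453,0.9694)
member 1 (0-2): L=1.6290, (cx,cy)=(1.0000,0.0000)
member 2 (1-2): L=3.2679, (cx,cy)=(0.2537,-0.9673)
member 3 (1-3): L=1.6990, (cx,cy)=(1.0000,0.0029)
member 4 (2-3): L=3.2834, (cx,cy)=(0.2650,0.9643)
member 5 (2-4): L=1.7370, (cx,cy)=(1.0000,0.0000)
member 6 (3-4): L=3.2826, (cx,cy)=(0.2641,-0.9645)
member 7 (3-5): L=1.7560, (cx,cy)=(1.0000,0.0034)
member 8 (4-5): L=3.2942, (cx,cy)=(0.2699,0.9629)
member 9 (4-6): L=1.7340, (cx,cy)=(1.0000,0.0000)
member 10 (5-6): L=3.2826, (cx,cy)=(0.2574,-0.9663)
solve A·x = −loads:
  F[0-1] = +851.1362 N (tension)
  F[0-2] = +3106.8947 N (tension)
  F[1-2] = -851.7323 N (compression)
  F[1-3] = +424.8945 N (tension)
  F[2-3] = +854.4107 N (tension)
  F[2-4] = +2664.4321 N (tension)
  F[3-4] = -3368.9076 N (compression)
  F[3-5] = -1774.6379 N (compression)
  F[4-5] = +3374.4752 N (tension)
  F[4-6] = +863.9702 N (tension)
  F[5-6] = -3356.3168 N (compression)
  Rx@0 = -3315.7200 N
  Ry@0 = -825.1211 N
  Ry@6 = +3243.2111 N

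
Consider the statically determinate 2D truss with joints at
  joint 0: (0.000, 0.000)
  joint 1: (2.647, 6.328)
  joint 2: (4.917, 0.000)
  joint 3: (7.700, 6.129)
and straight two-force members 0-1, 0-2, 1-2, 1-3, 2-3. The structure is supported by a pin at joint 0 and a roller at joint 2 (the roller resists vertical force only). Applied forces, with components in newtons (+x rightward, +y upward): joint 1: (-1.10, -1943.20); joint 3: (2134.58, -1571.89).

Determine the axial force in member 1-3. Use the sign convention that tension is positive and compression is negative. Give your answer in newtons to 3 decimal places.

N=4 nodes, M=5 members, R=3 reactions → 2N=8, M+R=8
member 0 (0-1): L=6.8593, (cx,cy)=(0.3859,0.9225)
member 1 (0-2): L=4.9170, (cx,cy)=(1.0000,0.0000)
member 2 (1-2): L=6.7228, (cx,cy)=(0.3377,-0.9413)
member 3 (1-3): L=5.0569, (cx,cy)=(0.9992,-0.0394)
member 4 (2-3): L=6.7313, (cx,cy)=(0.4134,0.9105)
solve A·x = −loads:
  F[0-1] = +2874.5586 N (tension)
  F[0-2] = +1024.1918 N (tension)
  F[1-2] = -4998.8879 N (compression)
  F[1-3] = +2800.4583 N (tension)
  F[2-3] = -1605.3151 N (compression)
  Rx@0 = -2133.4800 N
  Ry@0 = -2651.8987 N
  Ry@2 = +6166.9887 N

2800.458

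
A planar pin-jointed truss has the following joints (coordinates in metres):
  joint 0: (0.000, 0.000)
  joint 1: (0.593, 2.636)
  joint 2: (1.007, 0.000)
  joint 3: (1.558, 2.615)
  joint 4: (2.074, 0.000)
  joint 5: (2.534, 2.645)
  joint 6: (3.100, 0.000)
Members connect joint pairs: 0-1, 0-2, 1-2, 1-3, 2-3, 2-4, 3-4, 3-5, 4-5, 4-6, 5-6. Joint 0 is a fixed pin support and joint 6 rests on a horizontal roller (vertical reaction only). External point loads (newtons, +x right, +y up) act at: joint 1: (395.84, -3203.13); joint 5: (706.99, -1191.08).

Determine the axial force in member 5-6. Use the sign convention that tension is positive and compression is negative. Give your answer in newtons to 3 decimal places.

-2583.344

N=7 nodes, M=11 members, R=3 reactions → 2N=14, M+R=14
member 0 (0-1): L=2.7019, (cx,cy)=(0.2195,0.9756)
member 1 (0-2): L=1.0070, (cx,cy)=(1.0000,0.0000)
member 2 (1-2): L=2.6683, (cx,cy)=(0.1552,-0.9879)
member 3 (1-3): L=0.9652, (cx,cy)=(0.9998,-0.0218)
member 4 (2-3): L=2.6724, (cx,cy)=(0.2062,0.9785)
member 5 (2-4): L=1.0670, (cx,cy)=(1.0000,0.0000)
member 6 (3-4): L=2.6654, (cx,cy)=(0.1936,-0.9811)
member 7 (3-5): L=0.9765, (cx,cy)=(0.9995,0.0307)
member 8 (4-5): L=2.6847, (cx,cy)=(0.1713,0.9852)
member 9 (4-6): L=1.0260, (cx,cy)=(1.0000,0.0000)
member 10 (5-6): L=2.7049, (cx,cy)=(0.2093,-0.9779)
solve A·x = −loads:
  F[0-1] = -1914.7424 N (compression)
  F[0-2] = +1523.0719 N (tension)
  F[1-2] = -1338.0351 N (compression)
  F[1-3] = -608.6241 N (compression)
  F[2-3] = +1350.8563 N (tension)
  F[2-4] = +1036.9502 N (tension)
  F[3-4] = -1362.8882 N (compression)
  F[3-5] = -66.1495 N (compression)
  F[4-5] = +1357.1760 N (tension)
  F[4-6] = +540.5682 N (tension)
  F[5-6] = -2583.3438 N (compression)
  Rx@0 = -1102.8300 N
  Ry@0 = +1868.0566 N
  Ry@6 = +2526.1534 N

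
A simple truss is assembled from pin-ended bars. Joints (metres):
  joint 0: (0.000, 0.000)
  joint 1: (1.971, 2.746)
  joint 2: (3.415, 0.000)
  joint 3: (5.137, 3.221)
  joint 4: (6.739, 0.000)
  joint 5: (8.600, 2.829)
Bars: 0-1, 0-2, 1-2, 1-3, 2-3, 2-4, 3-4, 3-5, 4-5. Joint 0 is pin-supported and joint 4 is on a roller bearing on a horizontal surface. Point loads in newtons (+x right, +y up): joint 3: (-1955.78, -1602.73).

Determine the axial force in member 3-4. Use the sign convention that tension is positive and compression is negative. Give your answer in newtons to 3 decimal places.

-320.465

N=6 nodes, M=9 members, R=3 reactions → 2N=12, M+R=12
member 0 (0-1): L=3.3801, (cx,cy)=(0.5831,0.8124)
member 1 (0-2): L=3.4150, (cx,cy)=(1.0000,0.0000)
member 2 (1-2): L=3.1025, (cx,cy)=(0.4654,-0.8851)
member 3 (1-3): L=3.2014, (cx,cy)=(0.9889,0.1484)
member 4 (2-3): L=3.6524, (cx,cy)=(0.4715,0.8819)
member 5 (2-4): L=3.3240, (cx,cy)=(1.0000,0.0000)
member 6 (3-4): L=3.5974, (cx,cy)=(0.4453,-0.8954)
member 7 (3-5): L=3.4851, (cx,cy)=(0.9937,-0.1125)
member 8 (4-5): L=3.3862, (cx,cy)=(0.5496,0.8354)
solve A·x = −loads:
  F[0-1] = -1619.6550 N (compression)
  F[0-2] = -1011.3403 N (compression)
  F[1-2] = +1229.5327 N (tension)
  F[1-3] = -1533.6732 N (compression)
  F[2-3] = -1233.9989 N (compression)
  F[2-4] = +142.7104 N (tension)
  F[3-4] = -320.4654 N (compression)
  F[3-5] = -0.0000 N (compression)
  F[4-5] = +0.0000 N (tension)
  Rx@0 = +1955.7800 N
  Ry@0 = +1315.7948 N
  Ry@4 = +286.9352 N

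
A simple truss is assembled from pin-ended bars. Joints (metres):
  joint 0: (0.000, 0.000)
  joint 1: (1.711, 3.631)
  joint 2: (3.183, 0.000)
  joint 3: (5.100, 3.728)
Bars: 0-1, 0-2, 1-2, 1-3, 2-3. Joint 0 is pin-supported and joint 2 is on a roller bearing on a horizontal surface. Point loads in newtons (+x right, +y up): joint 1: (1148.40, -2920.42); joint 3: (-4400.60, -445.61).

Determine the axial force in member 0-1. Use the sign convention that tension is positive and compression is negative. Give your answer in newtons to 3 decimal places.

-5445.775

N=4 nodes, M=5 members, R=3 reactions → 2N=8, M+R=8
member 0 (0-1): L=4.0139, (cx,cy)=(0.4263,0.9046)
member 1 (0-2): L=3.1830, (cx,cy)=(1.0000,0.0000)
member 2 (1-2): L=3.9180, (cx,cy)=(0.3757,-0.9267)
member 3 (1-3): L=3.3904, (cx,cy)=(0.9996,0.0286)
member 4 (2-3): L=4.1920, (cx,cy)=(0.4573,0.8893)
solve A·x = −loads:
  F[0-1] = -5445.7752 N (compression)
  F[0-2] = -930.8572 N (compression)
  F[1-2] = +2033.6200 N (tension)
  F[1-3] = -4235.5060 N (compression)
  F[2-3] = -364.8108 N (compression)
  Rx@0 = +3252.2000 N
  Ry@0 = +4926.2395 N
  Ry@2 = -1560.2095 N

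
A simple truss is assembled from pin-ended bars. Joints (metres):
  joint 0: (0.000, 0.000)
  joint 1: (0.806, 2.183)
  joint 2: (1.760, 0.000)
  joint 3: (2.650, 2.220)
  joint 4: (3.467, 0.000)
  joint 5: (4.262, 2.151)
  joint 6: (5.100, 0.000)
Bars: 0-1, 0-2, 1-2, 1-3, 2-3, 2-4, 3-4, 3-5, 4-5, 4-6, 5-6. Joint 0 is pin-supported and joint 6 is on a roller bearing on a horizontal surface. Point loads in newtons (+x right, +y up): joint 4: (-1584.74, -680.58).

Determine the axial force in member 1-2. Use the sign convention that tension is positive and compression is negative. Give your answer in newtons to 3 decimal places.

234.006

N=7 nodes, M=11 members, R=3 reactions → 2N=14, M+R=14
member 0 (0-1): L=2.3270, (cx,cy)=(0.3464,0.9381)
member 1 (0-2): L=1.7600, (cx,cy)=(1.0000,0.0000)
member 2 (1-2): L=2.3824, (cx,cy)=(0.4004,-0.9163)
member 3 (1-3): L=1.8444, (cx,cy)=(0.9998,0.0201)
member 4 (2-3): L=2.3918, (cx,cy)=(0.3721,0.9282)
member 5 (2-4): L=1.7070, (cx,cy)=(1.0000,0.0000)
member 6 (3-4): L=2.3656, (cx,cy)=(0.3454,-0.9385)
member 7 (3-5): L=1.6135, (cx,cy)=(0.9991,-0.0428)
member 8 (4-5): L=2.2932, (cx,cy)=(0.3467,0.9380)
member 9 (4-6): L=1.6330, (cx,cy)=(1.0000,0.0000)
member 10 (5-6): L=2.3085, (cx,cy)=(0.3630,-0.9318)
solve A·x = −loads:
  F[0-1] = -232.2981 N (compression)
  F[0-2] = -1504.2807 N (compression)
  F[1-2] = +234.0058 N (tension)
  F[1-3] = -174.2007 N (compression)
  F[2-3] = -231.0140 N (compression)
  F[2-4] = -1324.6114 N (compression)
  F[3-4] = +247.9787 N (tension)
  F[3-5] = -346.0902 N (compression)
  F[4-5] = +477.4707 N (tension)
  F[4-6] = +180.2463 N (tension)
  F[5-6] = -496.5319 N (compression)
  Rx@0 = +1584.7400 N
  Ry@0 = +217.9190 N
  Ry@6 = +462.6610 N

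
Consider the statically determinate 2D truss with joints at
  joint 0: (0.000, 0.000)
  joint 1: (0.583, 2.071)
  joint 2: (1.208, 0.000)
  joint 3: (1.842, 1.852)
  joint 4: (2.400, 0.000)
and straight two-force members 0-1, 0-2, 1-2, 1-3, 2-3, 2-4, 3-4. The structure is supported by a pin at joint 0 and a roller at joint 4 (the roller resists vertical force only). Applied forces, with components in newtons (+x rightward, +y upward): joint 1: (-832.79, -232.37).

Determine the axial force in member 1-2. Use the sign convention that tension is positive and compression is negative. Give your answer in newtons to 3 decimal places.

N=5 nodes, M=7 members, R=3 reactions → 2N=10, M+R=10
member 0 (0-1): L=2.1515, (cx,cy)=(0.2710,0.9626)
member 1 (0-2): L=1.2080, (cx,cy)=(1.0000,0.0000)
member 2 (1-2): L=2.1633, (cx,cy)=(0.2889,-0.9574)
member 3 (1-3): L=1.2779, (cx,cy)=(0.9852,-0.1714)
member 4 (2-3): L=1.9575, (cx,cy)=(0.3239,0.9461)
member 5 (2-4): L=1.1920, (cx,cy)=(1.0000,0.0000)
member 6 (3-4): L=1.9342, (cx,cy)=(0.2885,-0.9575)
solve A·x = −loads:
  F[0-1] = -929.3209 N (compression)
  F[0-2] = -580.9678 N (compression)
  F[1-2] = +618.5924 N (tension)
  F[1-3] = +408.2864 N (tension)
  F[2-3] = -625.9521 N (compression)
  F[2-4] = -199.5127 N (compression)
  F[3-4] = +691.5852 N (tension)
  Rx@0 = +832.7900 N
  Ry@0 = +894.5518 N
  Ry@4 = -662.1818 N

618.592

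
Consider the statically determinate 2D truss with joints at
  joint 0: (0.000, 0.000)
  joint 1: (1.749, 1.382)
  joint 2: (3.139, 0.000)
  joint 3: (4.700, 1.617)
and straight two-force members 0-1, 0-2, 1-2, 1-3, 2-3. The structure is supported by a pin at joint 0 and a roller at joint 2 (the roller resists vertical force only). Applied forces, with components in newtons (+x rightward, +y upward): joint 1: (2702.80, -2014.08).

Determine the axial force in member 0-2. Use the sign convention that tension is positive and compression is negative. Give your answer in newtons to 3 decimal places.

2325.553

N=4 nodes, M=5 members, R=3 reactions → 2N=8, M+R=8
member 0 (0-1): L=2.2291, (cx,cy)=(0.7846,0.6200)
member 1 (0-2): L=3.1390, (cx,cy)=(1.0000,0.0000)
member 2 (1-2): L=1.9601, (cx,cy)=(0.7091,-0.7051)
member 3 (1-3): L=2.9603, (cx,cy)=(0.9968,0.0794)
member 4 (2-3): L=2.2475, (cx,cy)=(0.6945,0.7195)
solve A·x = −loads:
  F[0-1] = +480.8036 N (tension)
  F[0-2] = +2325.5525 N (tension)
  F[1-2] = -3279.3773 N (compression)
  F[1-3] = -0.0000 N (compression)
  F[2-3] = +0.0000 N (tension)
  Rx@0 = -2702.8000 N
  Ry@0 = -298.0881 N
  Ry@2 = +2312.1681 N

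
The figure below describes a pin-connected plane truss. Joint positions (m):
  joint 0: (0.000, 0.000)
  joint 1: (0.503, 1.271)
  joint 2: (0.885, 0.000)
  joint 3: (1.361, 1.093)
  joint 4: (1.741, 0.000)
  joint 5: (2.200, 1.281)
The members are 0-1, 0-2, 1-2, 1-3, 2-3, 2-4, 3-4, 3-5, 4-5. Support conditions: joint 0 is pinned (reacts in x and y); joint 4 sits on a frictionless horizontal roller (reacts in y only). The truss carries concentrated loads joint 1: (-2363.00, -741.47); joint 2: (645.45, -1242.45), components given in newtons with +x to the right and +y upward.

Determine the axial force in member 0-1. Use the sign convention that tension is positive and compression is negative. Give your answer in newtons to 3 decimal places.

N=6 nodes, M=9 members, R=3 reactions → 2N=12, M+R=12
member 0 (0-1): L=1.3669, (cx,cy)=(0.3680,0.9298)
member 1 (0-2): L=0.8850, (cx,cy)=(1.0000,0.0000)
member 2 (1-2): L=1.3272, (cx,cy)=(0.2878,-0.9577)
member 3 (1-3): L=0.8763, (cx,cy)=(0.9792,-0.2031)
member 4 (2-3): L=1.1922, (cx,cy)=(0.3993,0.9168)
member 5 (2-4): L=0.8560, (cx,cy)=(1.0000,0.0000)
member 6 (3-4): L=1.1572, (cx,cy)=(0.3284,-0.9445)
member 7 (3-5): L=0.8598, (cx,cy)=(0.9758,0.2187)
member 8 (4-5): L=1.3608, (cx,cy)=(0.3373,0.9414)
solve A·x = −loads:
  F[0-1] = -3079.2753 N (compression)
  F[0-2] = -584.4304 N (compression)
  F[1-2] = +2078.6838 N (tension)
  F[1-3] = +645.0172 N (tension)
  F[2-3] = -816.1449 N (compression)
  F[2-4] = -305.7004 N (compression)
  F[3-4] = +930.9163 N (tension)
  F[3-5] = -0.0000 N (tension)
  F[4-5] = -0.0000 N (tension)
  Rx@0 = +1717.5500 N
  Ry@0 = +2863.2108 N
  Ry@4 = -879.2908 N

-3079.275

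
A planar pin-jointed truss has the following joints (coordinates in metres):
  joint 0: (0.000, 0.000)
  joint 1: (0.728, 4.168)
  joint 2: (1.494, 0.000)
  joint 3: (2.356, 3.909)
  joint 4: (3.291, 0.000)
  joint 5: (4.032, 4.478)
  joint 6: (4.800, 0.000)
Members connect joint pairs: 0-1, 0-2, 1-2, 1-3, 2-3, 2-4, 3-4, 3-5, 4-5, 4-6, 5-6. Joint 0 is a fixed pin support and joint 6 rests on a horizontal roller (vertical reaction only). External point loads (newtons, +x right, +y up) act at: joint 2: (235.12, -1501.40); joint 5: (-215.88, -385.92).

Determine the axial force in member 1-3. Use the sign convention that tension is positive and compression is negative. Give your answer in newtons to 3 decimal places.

-485.016

N=7 nodes, M=11 members, R=3 reactions → 2N=14, M+R=14
member 0 (0-1): L=4.2311, (cx,cy)=(0.1721,0.9851)
member 1 (0-2): L=1.4940, (cx,cy)=(1.0000,0.0000)
member 2 (1-2): L=4.2378, (cx,cy)=(0.1808,-0.9835)
member 3 (1-3): L=1.6485, (cx,cy)=(0.9876,-0.1571)
member 4 (2-3): L=4.0029, (cx,cy)=(0.2153,0.9765)
member 5 (2-4): L=1.7970, (cx,cy)=(1.0000,0.0000)
member 6 (3-4): L=4.0193, (cx,cy)=(0.2326,-0.9726)
member 7 (3-5): L=1.7700, (cx,cy)=(0.9469,0.3215)
member 8 (4-5): L=4.5389, (cx,cy)=(0.1633,0.9866)
member 9 (4-6): L=1.5090, (cx,cy)=(1.0000,0.0000)
member 10 (5-6): L=4.5434, (cx,cy)=(0.1690,-0.9856)
solve A·x = −loads:
  F[0-1] = -1316.8736 N (compression)
  F[0-2] = +245.8203 N (tension)
  F[1-2] = +1396.4395 N (tension)
  F[1-3] = -485.0161 N (compression)
  F[2-3] = +131.0365 N (tension)
  F[2-4] = +234.8945 N (tension)
  F[3-4] = -339.6941 N (compression)
  F[3-5] = -392.5915 N (compression)
  F[4-5] = +334.8674 N (tension)
  F[4-6] = +101.2027 N (tension)
  F[5-6] = -598.7010 N (compression)
  Rx@0 = -19.2400 N
  Ry@0 = +1297.2345 N
  Ry@6 = +590.0855 N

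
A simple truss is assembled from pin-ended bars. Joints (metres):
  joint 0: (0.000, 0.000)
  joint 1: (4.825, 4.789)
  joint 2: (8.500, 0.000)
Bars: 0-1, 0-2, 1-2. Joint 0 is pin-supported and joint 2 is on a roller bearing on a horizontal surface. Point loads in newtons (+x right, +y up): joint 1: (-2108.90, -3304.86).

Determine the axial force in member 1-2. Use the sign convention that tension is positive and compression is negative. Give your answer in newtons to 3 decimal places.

-866.996

N=3 nodes, M=3 members, R=3 reactions → 2N=6, M+R=6
member 0 (0-1): L=6.7982, (cx,cy)=(0.7097,0.7045)
member 1 (0-2): L=8.5000, (cx,cy)=(1.0000,0.0000)
member 2 (1-2): L=6.0366, (cx,cy)=(0.6088,-0.7933)
solve A·x = −loads:
  F[0-1] = -3714.9974 N (compression)
  F[0-2] = +527.8179 N (tension)
  F[1-2] = -866.9955 N (compression)
  Rx@0 = +2108.9000 N
  Ry@0 = +2617.0450 N
  Ry@2 = +687.8150 N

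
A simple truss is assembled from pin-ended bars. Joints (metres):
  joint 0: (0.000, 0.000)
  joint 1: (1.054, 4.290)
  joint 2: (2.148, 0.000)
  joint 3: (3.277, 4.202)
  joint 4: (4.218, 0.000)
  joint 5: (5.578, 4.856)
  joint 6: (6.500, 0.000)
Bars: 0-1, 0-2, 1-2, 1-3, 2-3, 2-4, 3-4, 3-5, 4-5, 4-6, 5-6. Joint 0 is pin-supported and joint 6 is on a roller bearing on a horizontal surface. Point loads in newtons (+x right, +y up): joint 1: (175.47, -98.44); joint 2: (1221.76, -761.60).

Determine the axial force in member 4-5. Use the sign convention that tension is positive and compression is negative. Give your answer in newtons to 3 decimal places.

455.994

N=7 nodes, M=11 members, R=3 reactions → 2N=14, M+R=14
member 0 (0-1): L=4.4176, (cx,cy)=(0.2386,0.9711)
member 1 (0-2): L=2.1480, (cx,cy)=(1.0000,0.0000)
member 2 (1-2): L=4.4273, (cx,cy)=(0.2471,-0.9690)
member 3 (1-3): L=2.2247, (cx,cy)=(0.9992,-0.0396)
member 4 (2-3): L=4.3510, (cx,cy)=(0.2595,0.9657)
member 5 (2-4): L=2.0700, (cx,cy)=(1.0000,0.0000)
member 6 (3-4): L=4.3061, (cx,cy)=(0.2185,-0.9758)
member 7 (3-5): L=2.3921, (cx,cy)=(0.9619,0.2734)
member 8 (4-5): L=5.0428, (cx,cy)=(0.2697,0.9629)
member 9 (4-6): L=2.2820, (cx,cy)=(1.0000,0.0000)
member 10 (5-6): L=4.9428, (cx,cy)=(0.1865,-0.9824)
solve A·x = −loads:
  F[0-1] = -490.7611 N (compression)
  F[0-2] = +1514.3218 N (tension)
  F[1-2] = +406.3035 N (tension)
  F[1-3] = -393.2686 N (compression)
  F[2-3] = +380.9441 N (tension)
  F[2-4] = +294.1138 N (tension)
  F[3-4] = -449.9737 N (compression)
  F[3-5] = -203.5362 N (compression)
  F[4-5] = +455.9937 N (tension)
  F[4-6] = +72.8054 N (tension)
  F[5-6] = -390.3027 N (compression)
  Rx@0 = -1397.2300 N
  Ry@0 = +476.5879 N
  Ry@6 = +383.4521 N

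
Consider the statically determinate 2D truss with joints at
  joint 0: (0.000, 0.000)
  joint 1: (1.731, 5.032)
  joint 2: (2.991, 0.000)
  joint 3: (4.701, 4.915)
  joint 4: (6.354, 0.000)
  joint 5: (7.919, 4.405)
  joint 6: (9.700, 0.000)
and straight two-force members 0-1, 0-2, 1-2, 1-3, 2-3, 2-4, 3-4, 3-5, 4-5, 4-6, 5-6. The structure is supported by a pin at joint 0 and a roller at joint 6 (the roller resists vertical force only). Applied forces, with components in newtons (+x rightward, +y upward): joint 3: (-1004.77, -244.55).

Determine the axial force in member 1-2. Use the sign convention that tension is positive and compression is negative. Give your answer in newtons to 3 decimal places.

670.243

N=7 nodes, M=11 members, R=3 reactions → 2N=14, M+R=14
member 0 (0-1): L=5.3214, (cx,cy)=(0.3253,0.9456)
member 1 (0-2): L=2.9910, (cx,cy)=(1.0000,0.0000)
member 2 (1-2): L=5.1874, (cx,cy)=(0.2429,-0.9701)
member 3 (1-3): L=2.9723, (cx,cy)=(0.9992,-0.0394)
member 4 (2-3): L=5.2040, (cx,cy)=(0.3286,0.9445)
member 5 (2-4): L=3.3630, (cx,cy)=(1.0000,0.0000)
member 6 (3-4): L=5.1855, (cx,cy)=(0.3188,-0.9478)
member 7 (3-5): L=3.2582, (cx,cy)=(0.9877,-0.1565)
member 8 (4-5): L=4.6747, (cx,cy)=(0.3348,0.9423)
member 9 (4-6): L=3.3460, (cx,cy)=(1.0000,0.0000)
member 10 (5-6): L=4.7514, (cx,cy)=(0.3748,-0.9271)
solve A·x = −loads:
  F[0-1] = -671.6792 N (compression)
  F[0-2] = -786.2796 N (compression)
  F[1-2] = +670.2427 N (tension)
  F[1-3] = -381.5871 N (compression)
  F[2-3] = -688.3961 N (compression)
  F[2-4] = -397.2750 N (compression)
  F[3-4] = +365.1330 N (tension)
  F[3-5] = +284.3864 N (tension)
  F[4-5] = -367.2774 N (compression)
  F[4-6] = -157.9246 N (compression)
  F[5-6] = +421.3171 N (tension)
  Rx@0 = +1004.7700 N
  Ry@0 = +635.1495 N
  Ry@6 = -390.5995 N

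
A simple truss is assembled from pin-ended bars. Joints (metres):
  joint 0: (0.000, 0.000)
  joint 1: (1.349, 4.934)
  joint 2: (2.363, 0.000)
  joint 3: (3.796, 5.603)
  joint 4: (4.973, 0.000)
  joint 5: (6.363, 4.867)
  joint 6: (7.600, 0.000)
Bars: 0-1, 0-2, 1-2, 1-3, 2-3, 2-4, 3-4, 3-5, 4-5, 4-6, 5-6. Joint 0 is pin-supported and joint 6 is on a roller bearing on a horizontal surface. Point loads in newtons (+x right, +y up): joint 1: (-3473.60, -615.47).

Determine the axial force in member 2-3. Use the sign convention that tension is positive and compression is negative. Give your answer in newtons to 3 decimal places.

N=7 nodes, M=11 members, R=3 reactions → 2N=14, M+R=14
member 0 (0-1): L=5.1151, (cx,cy)=(0.2637,0.9646)
member 1 (0-2): L=2.3630, (cx,cy)=(1.0000,0.0000)
member 2 (1-2): L=5.0371, (cx,cy)=(0.2013,-0.9795)
member 3 (1-3): L=2.5368, (cx,cy)=(0.9646,0.2637)
member 4 (2-3): L=5.7833, (cx,cy)=(0.2478,0.9688)
member 5 (2-4): L=2.6100, (cx,cy)=(1.0000,0.0000)
member 6 (3-4): L=5.7253, (cx,cy)=(0.2056,-0.9786)
member 7 (3-5): L=2.6704, (cx,cy)=(0.9613,-0.2756)
member 8 (4-5): L=5.0616, (cx,cy)=(0.2746,0.9616)
member 9 (4-6): L=2.6270, (cx,cy)=(1.0000,0.0000)
member 10 (5-6): L=5.0217, (cx,cy)=(0.2463,-0.9692)
solve A·x = −loads:
  F[0-1] = -2862.6697 N (compression)
  F[0-2] = -2718.6298 N (compression)
  F[1-2] = +2792.5894 N (tension)
  F[1-3] = +2235.6066 N (tension)
  F[2-3] = -2823.4673 N (compression)
  F[2-4] = -1456.8660 N (compression)
  F[3-4] = +1879.0359 N (tension)
  F[3-5] = +1113.7103 N (tension)
  F[4-5] = -1912.4262 N (compression)
  F[4-6] = -545.3911 N (compression)
  F[5-6] = +2214.0757 N (tension)
  Rx@0 = +3473.6000 N
  Ry@0 = +2761.3218 N
  Ry@6 = -2145.8518 N

-2823.467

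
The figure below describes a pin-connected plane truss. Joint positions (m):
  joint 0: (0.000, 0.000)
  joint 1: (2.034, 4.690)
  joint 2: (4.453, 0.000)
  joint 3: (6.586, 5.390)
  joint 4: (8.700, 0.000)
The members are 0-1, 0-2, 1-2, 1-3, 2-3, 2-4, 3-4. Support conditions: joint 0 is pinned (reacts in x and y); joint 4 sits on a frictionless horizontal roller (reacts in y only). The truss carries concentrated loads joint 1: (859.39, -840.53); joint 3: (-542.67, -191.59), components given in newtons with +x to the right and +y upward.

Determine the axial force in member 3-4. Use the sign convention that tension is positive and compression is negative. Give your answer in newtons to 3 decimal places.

N=5 nodes, M=7 members, R=3 reactions → 2N=10, M+R=10
member 0 (0-1): L=5.1121, (cx,cy)=(0.3979,0.9174)
member 1 (0-2): L=4.4530, (cx,cy)=(1.0000,0.0000)
member 2 (1-2): L=5.2771, (cx,cy)=(0.4584,-0.8887)
member 3 (1-3): L=4.6055, (cx,cy)=(0.9884,0.1520)
member 4 (2-3): L=5.7967, (cx,cy)=(0.3680,0.9298)
member 5 (2-4): L=4.2470, (cx,cy)=(1.0000,0.0000)
member 6 (3-4): L=5.7897, (cx,cy)=(0.3651,-0.9310)
solve A·x = −loads:
  F[0-1] = -614.2109 N (compression)
  F[0-2] = +561.1034 N (tension)
  F[1-2] = -465.7515 N (compression)
  F[1-3] = -900.7395 N (compression)
  F[2-3] = +445.1692 N (tension)
  F[2-4] = +183.7966 N (tension)
  F[3-4] = -503.3749 N (compression)
  Rx@0 = -316.7200 N
  Ry@0 = +563.4996 N
  Ry@4 = +468.6204 N

-503.375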